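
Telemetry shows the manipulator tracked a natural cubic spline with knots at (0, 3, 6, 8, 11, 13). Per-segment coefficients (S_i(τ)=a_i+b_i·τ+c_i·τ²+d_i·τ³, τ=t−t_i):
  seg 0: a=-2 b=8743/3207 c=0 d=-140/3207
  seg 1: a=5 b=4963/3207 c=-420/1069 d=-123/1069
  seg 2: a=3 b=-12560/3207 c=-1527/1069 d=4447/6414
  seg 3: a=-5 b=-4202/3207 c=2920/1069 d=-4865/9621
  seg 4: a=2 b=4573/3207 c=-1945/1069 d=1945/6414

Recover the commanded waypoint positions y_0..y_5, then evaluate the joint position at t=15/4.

y_0 = S_0(0) = a_0 = -2
y_1 = S_1(0) = a_1 = 5
y_2 = S_2(0) = a_2 = 3
y_3 = S_3(0) = a_3 = -5
y_4 = S_4(0) = a_4 = 2
y_5 = S_4(2) = 0
t_q=15/4 is in segment 1 (τ=3/4); S_1(τ)=403047/68416

y_0=-2 y_1=5 y_2=3 y_3=-5 y_4=2 y_5=0
S(15/4) = 403047/68416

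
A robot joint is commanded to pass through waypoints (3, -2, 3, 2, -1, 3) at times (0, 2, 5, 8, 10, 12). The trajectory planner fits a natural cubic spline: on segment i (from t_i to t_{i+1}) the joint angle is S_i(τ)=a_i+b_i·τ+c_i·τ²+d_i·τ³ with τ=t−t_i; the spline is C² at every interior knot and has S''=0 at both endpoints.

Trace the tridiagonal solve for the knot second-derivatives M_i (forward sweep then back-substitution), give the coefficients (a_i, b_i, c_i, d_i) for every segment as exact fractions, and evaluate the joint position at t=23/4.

  seg 0: a=3 b=-6727/1929 c=0 d=3809/15432
  seg 1: a=-2 b=-2027/3858 c=3809/2572 d=-5789/23148
  seg 2: a=3 b=12407/7716 c=-495/643 d=947/23148
  seg 3: a=2 b=-7355/3858 c=-1033/2572 d=4667/15432
  seg 4: a=-1 b=224/1929 c=1817/1286 d=-1817/7716
S(23/4) = 623897/164608

Δ: Δ0=-5/2, Δ1=5/3, Δ2=-1/3, Δ3=-3/2, Δ4=2
row 1: diag=10, rhs=25; c'=3/10, d'=5/2
row 2: denom=12−3·3/10=111/10; d'=(-12−3·5/2)/(111/10)=-65/37
row 3: denom=10−3·10/37=340/37; d'=(-7−3·-65/37)/(340/37)=-16/85
row 4: denom=8−2·37/170=643/85; d'=(21−2·-16/85)/(643/85)=1817/643
back: M4=1817/643
back: M3=-16/85−37/170·1817/643=-1033/1286
back: M2=-65/37−10/37·-1033/1286=-990/643
back: M1=5/2−3/10·-990/643=3809/1286
M: M0=0, M1=3809/1286, M2=-990/643, M3=-1033/1286, M4=1817/643, M5=0
seg 0: a=3, c=M0/2=0, d=(M1−M0)/(6·2)=3809/15432, b=Δ0−h0·(2M0+M1)/6=-6727/1929
seg 1: a=-2, c=M1/2=3809/2572, d=(M2−M1)/(6·3)=-5789/23148, b=Δ1−h1·(2M1+M2)/6=-2027/3858
seg 2: a=3, c=M2/2=-495/643, d=(M3−M2)/(6·3)=947/23148, b=Δ2−h2·(2M2+M3)/6=12407/7716
seg 3: a=2, c=M3/2=-1033/2572, d=(M4−M3)/(6·2)=4667/15432, b=Δ3−h3·(2M3+M4)/6=-7355/3858
seg 4: a=-1, c=M4/2=1817/1286, d=(M5−M4)/(6·2)=-1817/7716, b=Δ4−h4·(2M4+M5)/6=224/1929
t_q=23/4 → seg 2, τ=3/4; S=3+12407/7716·τ+-495/643·τ²+947/23148·τ³=623897/164608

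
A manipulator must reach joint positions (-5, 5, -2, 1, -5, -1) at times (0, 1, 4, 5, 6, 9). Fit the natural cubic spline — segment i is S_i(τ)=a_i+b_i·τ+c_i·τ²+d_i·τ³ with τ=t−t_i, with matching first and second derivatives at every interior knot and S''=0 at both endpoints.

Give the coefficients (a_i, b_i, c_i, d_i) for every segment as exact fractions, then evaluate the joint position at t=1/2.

Δ: Δ0=10, Δ1=-7/3, Δ2=3, Δ3=-6, Δ4=4/3
row 1: diag=8, rhs=-74; c'=3/8, d'=-37/4
row 2: denom=8−3·3/8=55/8; d'=(32−3·-37/4)/(55/8)=478/55
row 3: denom=4−1·8/55=212/55; d'=(-54−1·478/55)/(212/55)=-862/53
row 4: denom=8−1·55/212=1641/212; d'=(44−1·-862/53)/(1641/212)=12776/1641
back: M4=12776/1641
back: M3=-862/53−55/212·12776/1641=-30004/1641
back: M2=478/55−8/55·-30004/1641=18626/1641
back: M1=-37/4−3/8·18626/1641=-7388/547
M: M0=0, M1=-7388/547, M2=18626/1641, M3=-30004/1641, M4=12776/1641, M5=0
seg 0: a=-5, c=M0/2=0, d=(M1−M0)/(6·1)=-3694/1641, b=Δ0−h0·(2M0+M1)/6=20104/1641
seg 1: a=5, c=M1/2=-3694/547, d=(M2−M1)/(6·3)=20395/14769, b=Δ1−h1·(2M1+M2)/6=9022/1641
seg 2: a=-2, c=M2/2=9313/1641, d=(M3−M2)/(6·1)=-8105/1641, b=Δ2−h2·(2M2+M3)/6=3715/1641
seg 3: a=1, c=M3/2=-15002/1641, d=(M4−M3)/(6·1)=7130/1641, b=Δ3−h3·(2M3+M4)/6=-658/547
seg 4: a=-5, c=M4/2=6388/1641, d=(M5−M4)/(6·3)=-6388/14769, b=Δ4−h4·(2M4+M5)/6=-10588/1641
t_q=1/2 → seg 0, τ=1/2; S=-5+20104/1641·τ+0·τ²+-3694/1641·τ³=1847/2188

  seg 0: a=-5 b=20104/1641 c=0 d=-3694/1641
  seg 1: a=5 b=9022/1641 c=-3694/547 d=20395/14769
  seg 2: a=-2 b=3715/1641 c=9313/1641 d=-8105/1641
  seg 3: a=1 b=-658/547 c=-15002/1641 d=7130/1641
  seg 4: a=-5 b=-10588/1641 c=6388/1641 d=-6388/14769
S(1/2) = 1847/2188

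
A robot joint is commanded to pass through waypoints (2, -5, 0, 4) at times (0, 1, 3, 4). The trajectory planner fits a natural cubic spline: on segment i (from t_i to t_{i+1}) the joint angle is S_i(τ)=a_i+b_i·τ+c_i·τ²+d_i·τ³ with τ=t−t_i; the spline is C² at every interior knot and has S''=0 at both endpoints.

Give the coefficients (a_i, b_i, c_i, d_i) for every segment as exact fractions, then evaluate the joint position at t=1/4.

Δ: Δ0=-7, Δ1=5/2, Δ2=4
row 1: diag=6, rhs=57; c'=1/3, d'=19/2
row 2: denom=6−2·1/3=16/3; d'=(9−2·19/2)/(16/3)=-15/8
back: M2=-15/8
back: M1=19/2−1/3·-15/8=81/8
M: M0=0, M1=81/8, M2=-15/8, M3=0
seg 0: a=2, c=M0/2=0, d=(M1−M0)/(6·1)=27/16, b=Δ0−h0·(2M0+M1)/6=-139/16
seg 1: a=-5, c=M1/2=81/16, d=(M2−M1)/(6·2)=-1, b=Δ1−h1·(2M1+M2)/6=-29/8
seg 2: a=0, c=M2/2=-15/16, d=(M3−M2)/(6·1)=5/16, b=Δ2−h2·(2M2+M3)/6=37/8
t_q=1/4 → seg 0, τ=1/4; S=2+-139/16·τ+0·τ²+27/16·τ³=-149/1024

  seg 0: a=2 b=-139/16 c=0 d=27/16
  seg 1: a=-5 b=-29/8 c=81/16 d=-1
  seg 2: a=0 b=37/8 c=-15/16 d=5/16
S(1/4) = -149/1024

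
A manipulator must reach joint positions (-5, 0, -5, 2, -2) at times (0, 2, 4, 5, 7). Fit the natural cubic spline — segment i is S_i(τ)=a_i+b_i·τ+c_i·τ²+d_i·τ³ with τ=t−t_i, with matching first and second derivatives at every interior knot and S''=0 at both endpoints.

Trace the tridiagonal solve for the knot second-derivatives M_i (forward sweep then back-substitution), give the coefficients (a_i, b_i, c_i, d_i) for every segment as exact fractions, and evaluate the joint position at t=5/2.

  seg 0: a=-5 b=627/128 c=0 d=-307/512
  seg 1: a=0 b=-147/64 c=-921/256 d=895/512
  seg 2: a=-5 b=549/128 c=441/64 d=-535/128
  seg 3: a=2 b=177/32 c=-723/128 d=241/256
S(5/2) = -7493/4096

Δ: Δ0=5/2, Δ1=-5/2, Δ2=7, Δ3=-2
row 1: diag=8, rhs=-30; c'=1/4, d'=-15/4
row 2: denom=6−2·1/4=11/2; d'=(57−2·-15/4)/(11/2)=129/11
row 3: denom=6−1·2/11=64/11; d'=(-54−1·129/11)/(64/11)=-723/64
back: M3=-723/64
back: M2=129/11−2/11·-723/64=441/32
back: M1=-15/4−1/4·441/32=-921/128
M: M0=0, M1=-921/128, M2=441/32, M3=-723/64, M4=0
seg 0: a=-5, c=M0/2=0, d=(M1−M0)/(6·2)=-307/512, b=Δ0−h0·(2M0+M1)/6=627/128
seg 1: a=0, c=M1/2=-921/256, d=(M2−M1)/(6·2)=895/512, b=Δ1−h1·(2M1+M2)/6=-147/64
seg 2: a=-5, c=M2/2=441/64, d=(M3−M2)/(6·1)=-535/128, b=Δ2−h2·(2M2+M3)/6=549/128
seg 3: a=2, c=M3/2=-723/128, d=(M4−M3)/(6·2)=241/256, b=Δ3−h3·(2M3+M4)/6=177/32
t_q=5/2 → seg 1, τ=1/2; S=0+-147/64·τ+-921/256·τ²+895/512·τ³=-7493/4096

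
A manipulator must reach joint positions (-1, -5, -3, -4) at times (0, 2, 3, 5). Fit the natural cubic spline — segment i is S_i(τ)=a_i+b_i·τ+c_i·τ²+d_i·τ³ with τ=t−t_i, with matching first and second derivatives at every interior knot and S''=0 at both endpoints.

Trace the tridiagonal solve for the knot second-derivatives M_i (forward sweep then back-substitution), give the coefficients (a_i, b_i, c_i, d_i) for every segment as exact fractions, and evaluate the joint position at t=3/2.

  seg 0: a=-1 b=-123/35 c=0 d=53/140
  seg 1: a=-5 b=36/35 c=159/70 d=-13/10
  seg 2: a=-3 b=117/70 c=-57/35 d=19/70
S(3/2) = -799/160

Δ: Δ0=-2, Δ1=2, Δ2=-1/2
row 1: diag=6, rhs=24; c'=1/6, d'=4
row 2: denom=6−1·1/6=35/6; d'=(-15−1·4)/(35/6)=-114/35
back: M2=-114/35
back: M1=4−1/6·-114/35=159/35
M: M0=0, M1=159/35, M2=-114/35, M3=0
seg 0: a=-1, c=M0/2=0, d=(M1−M0)/(6·2)=53/140, b=Δ0−h0·(2M0+M1)/6=-123/35
seg 1: a=-5, c=M1/2=159/70, d=(M2−M1)/(6·1)=-13/10, b=Δ1−h1·(2M1+M2)/6=36/35
seg 2: a=-3, c=M2/2=-57/35, d=(M3−M2)/(6·2)=19/70, b=Δ2−h2·(2M2+M3)/6=117/70
t_q=3/2 → seg 0, τ=3/2; S=-1+-123/35·τ+0·τ²+53/140·τ³=-799/160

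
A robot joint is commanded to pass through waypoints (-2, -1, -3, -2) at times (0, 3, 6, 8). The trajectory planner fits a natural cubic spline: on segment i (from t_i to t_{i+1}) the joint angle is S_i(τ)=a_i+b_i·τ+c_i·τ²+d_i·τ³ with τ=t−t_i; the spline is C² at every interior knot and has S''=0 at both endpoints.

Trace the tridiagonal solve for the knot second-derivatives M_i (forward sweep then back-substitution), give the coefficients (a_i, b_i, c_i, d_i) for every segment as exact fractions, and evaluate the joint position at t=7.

Δ: Δ0=1/3, Δ1=-2/3, Δ2=1/2
row 1: diag=12, rhs=-6; c'=1/4, d'=-1/2
row 2: denom=10−3·1/4=37/4; d'=(7−3·-1/2)/(37/4)=34/37
back: M2=34/37
back: M1=-1/2−1/4·34/37=-27/37
M: M0=0, M1=-27/37, M2=34/37, M3=0
seg 0: a=-2, c=M0/2=0, d=(M1−M0)/(6·3)=-3/74, b=Δ0−h0·(2M0+M1)/6=155/222
seg 1: a=-1, c=M1/2=-27/74, d=(M2−M1)/(6·3)=61/666, b=Δ1−h1·(2M1+M2)/6=-44/111
seg 2: a=-3, c=M2/2=17/37, d=(M3−M2)/(6·2)=-17/222, b=Δ2−h2·(2M2+M3)/6=-25/222
t_q=7 → seg 2, τ=1; S=-3+-25/222·τ+17/37·τ²+-17/222·τ³=-101/37

  seg 0: a=-2 b=155/222 c=0 d=-3/74
  seg 1: a=-1 b=-44/111 c=-27/74 d=61/666
  seg 2: a=-3 b=-25/222 c=17/37 d=-17/222
S(7) = -101/37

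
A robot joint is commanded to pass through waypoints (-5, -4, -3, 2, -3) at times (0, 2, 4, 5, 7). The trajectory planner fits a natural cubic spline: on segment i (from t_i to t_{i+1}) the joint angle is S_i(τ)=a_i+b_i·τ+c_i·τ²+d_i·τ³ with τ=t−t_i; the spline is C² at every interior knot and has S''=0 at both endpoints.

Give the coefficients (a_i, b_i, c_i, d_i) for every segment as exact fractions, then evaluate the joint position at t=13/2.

  seg 0: a=-5 b=133/128 c=0 d=-69/512
  seg 1: a=-4 b=-37/64 c=-207/256 d=345/512
  seg 2: a=-3 b=547/128 c=207/64 d=-321/128
  seg 3: a=2 b=103/32 c=-549/128 d=183/256
S(13/2) = -839/2048

Δ: Δ0=1/2, Δ1=1/2, Δ2=5, Δ3=-5/2
row 1: diag=8, rhs=0; c'=1/4, d'=0
row 2: denom=6−2·1/4=11/2; d'=(27−2·0)/(11/2)=54/11
row 3: denom=6−1·2/11=64/11; d'=(-45−1·54/11)/(64/11)=-549/64
back: M3=-549/64
back: M2=54/11−2/11·-549/64=207/32
back: M1=0−1/4·207/32=-207/128
M: M0=0, M1=-207/128, M2=207/32, M3=-549/64, M4=0
seg 0: a=-5, c=M0/2=0, d=(M1−M0)/(6·2)=-69/512, b=Δ0−h0·(2M0+M1)/6=133/128
seg 1: a=-4, c=M1/2=-207/256, d=(M2−M1)/(6·2)=345/512, b=Δ1−h1·(2M1+M2)/6=-37/64
seg 2: a=-3, c=M2/2=207/64, d=(M3−M2)/(6·1)=-321/128, b=Δ2−h2·(2M2+M3)/6=547/128
seg 3: a=2, c=M3/2=-549/128, d=(M4−M3)/(6·2)=183/256, b=Δ3−h3·(2M3+M4)/6=103/32
t_q=13/2 → seg 3, τ=3/2; S=2+103/32·τ+-549/128·τ²+183/256·τ³=-839/2048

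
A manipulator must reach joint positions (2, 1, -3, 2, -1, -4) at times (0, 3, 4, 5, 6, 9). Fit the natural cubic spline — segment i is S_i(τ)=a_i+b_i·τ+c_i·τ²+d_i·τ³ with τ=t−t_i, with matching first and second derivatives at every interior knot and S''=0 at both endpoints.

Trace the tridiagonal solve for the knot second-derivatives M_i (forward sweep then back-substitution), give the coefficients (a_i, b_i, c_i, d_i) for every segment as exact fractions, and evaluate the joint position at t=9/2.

Δ: Δ0=-1/3, Δ1=-4, Δ2=5, Δ3=-3, Δ4=-1
row 1: diag=8, rhs=-22; c'=1/8, d'=-11/4
row 2: denom=4−1·1/8=31/8; d'=(54−1·-11/4)/(31/8)=454/31
row 3: denom=4−1·8/31=116/31; d'=(-48−1·454/31)/(116/31)=-971/58
row 4: denom=8−1·31/116=897/116; d'=(12−1·-971/58)/(897/116)=3334/897
back: M4=3334/897
back: M3=-971/58−31/116·3334/897=-15908/897
back: M2=454/31−8/31·-15908/897=17242/897
back: M1=-11/4−1/8·17242/897=-4622/897
M: M0=0, M1=-4622/897, M2=17242/897, M3=-15908/897, M4=3334/897, M5=0
seg 0: a=2, c=M0/2=0, d=(M1−M0)/(6·3)=-2311/8073, b=Δ0−h0·(2M0+M1)/6=2012/897
seg 1: a=1, c=M1/2=-2311/897, d=(M2−M1)/(6·1)=3644/897, b=Δ1−h1·(2M1+M2)/6=-4921/897
seg 2: a=-3, c=M2/2=8621/897, d=(M3−M2)/(6·1)=-425/69, b=Δ2−h2·(2M2+M3)/6=463/299
seg 3: a=2, c=M3/2=-7954/897, d=(M4−M3)/(6·1)=1069/299, b=Δ3−h3·(2M3+M4)/6=2056/897
seg 4: a=-1, c=M4/2=1667/897, d=(M5−M4)/(6·3)=-1667/8073, b=Δ4−h4·(2M4+M5)/6=-4231/897
t_q=9/2 → seg 2, τ=1/2; S=-3+463/299·τ+8621/897·τ²+-425/69·τ³=-185/312

  seg 0: a=2 b=2012/897 c=0 d=-2311/8073
  seg 1: a=1 b=-4921/897 c=-2311/897 d=3644/897
  seg 2: a=-3 b=463/299 c=8621/897 d=-425/69
  seg 3: a=2 b=2056/897 c=-7954/897 d=1069/299
  seg 4: a=-1 b=-4231/897 c=1667/897 d=-1667/8073
S(9/2) = -185/312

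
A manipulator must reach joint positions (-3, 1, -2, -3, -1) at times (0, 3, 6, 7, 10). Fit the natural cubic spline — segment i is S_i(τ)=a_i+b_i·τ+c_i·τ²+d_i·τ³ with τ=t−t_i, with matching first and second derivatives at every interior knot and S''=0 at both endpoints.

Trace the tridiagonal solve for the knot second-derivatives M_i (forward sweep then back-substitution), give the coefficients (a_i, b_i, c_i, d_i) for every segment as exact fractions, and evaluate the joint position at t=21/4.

  seg 0: a=-3 b=223/114 c=0 d=-71/1026
  seg 1: a=1 b=5/57 c=-71/114 d=89/1026
  seg 2: a=-2 b=-149/114 c=3/19 d=17/114
  seg 3: a=-3 b=-31/57 c=23/38 d=-23/342
S(21/4) = -2353/2432

Δ: Δ0=4/3, Δ1=-1, Δ2=-1, Δ3=2/3
row 1: diag=12, rhs=-14; c'=1/4, d'=-7/6
row 2: denom=8−3·1/4=29/4; d'=(0−3·-7/6)/(29/4)=14/29
row 3: denom=8−1·4/29=228/29; d'=(10−1·14/29)/(228/29)=23/19
back: M3=23/19
back: M2=14/29−4/29·23/19=6/19
back: M1=-7/6−1/4·6/19=-71/57
M: M0=0, M1=-71/57, M2=6/19, M3=23/19, M4=0
seg 0: a=-3, c=M0/2=0, d=(M1−M0)/(6·3)=-71/1026, b=Δ0−h0·(2M0+M1)/6=223/114
seg 1: a=1, c=M1/2=-71/114, d=(M2−M1)/(6·3)=89/1026, b=Δ1−h1·(2M1+M2)/6=5/57
seg 2: a=-2, c=M2/2=3/19, d=(M3−M2)/(6·1)=17/114, b=Δ2−h2·(2M2+M3)/6=-149/114
seg 3: a=-3, c=M3/2=23/38, d=(M4−M3)/(6·3)=-23/342, b=Δ3−h3·(2M3+M4)/6=-31/57
t_q=21/4 → seg 1, τ=9/4; S=1+5/57·τ+-71/114·τ²+89/1026·τ³=-2353/2432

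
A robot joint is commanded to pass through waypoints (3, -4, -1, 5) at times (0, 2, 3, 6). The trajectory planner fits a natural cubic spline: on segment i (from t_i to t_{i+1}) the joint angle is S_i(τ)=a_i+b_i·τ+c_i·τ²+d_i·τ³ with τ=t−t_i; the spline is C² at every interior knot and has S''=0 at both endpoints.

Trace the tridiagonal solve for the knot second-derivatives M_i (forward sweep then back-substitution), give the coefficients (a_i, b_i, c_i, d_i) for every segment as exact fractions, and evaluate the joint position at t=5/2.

Δ: Δ0=-7/2, Δ1=3, Δ2=2
row 1: diag=6, rhs=39; c'=1/6, d'=13/2
row 2: denom=8−1·1/6=47/6; d'=(-6−1·13/2)/(47/6)=-75/47
back: M2=-75/47
back: M1=13/2−1/6·-75/47=318/47
M: M0=0, M1=318/47, M2=-75/47, M3=0
seg 0: a=3, c=M0/2=0, d=(M1−M0)/(6·2)=53/94, b=Δ0−h0·(2M0+M1)/6=-541/94
seg 1: a=-4, c=M1/2=159/47, d=(M2−M1)/(6·1)=-131/94, b=Δ1−h1·(2M1+M2)/6=95/94
seg 2: a=-1, c=M2/2=-75/94, d=(M3−M2)/(6·3)=25/282, b=Δ2−h2·(2M2+M3)/6=169/47
t_q=5/2 → seg 1, τ=1/2; S=-4+95/94·τ+159/47·τ²+-131/94·τ³=-2123/752

  seg 0: a=3 b=-541/94 c=0 d=53/94
  seg 1: a=-4 b=95/94 c=159/47 d=-131/94
  seg 2: a=-1 b=169/47 c=-75/94 d=25/282
S(5/2) = -2123/752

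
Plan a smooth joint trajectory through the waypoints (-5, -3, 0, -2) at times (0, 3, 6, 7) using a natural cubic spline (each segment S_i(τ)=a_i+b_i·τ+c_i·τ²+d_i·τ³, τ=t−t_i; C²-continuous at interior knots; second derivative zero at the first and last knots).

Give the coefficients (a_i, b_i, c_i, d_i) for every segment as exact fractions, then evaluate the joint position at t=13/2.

  seg 0: a=-5 b=23/87 c=0 d=35/783
  seg 1: a=-3 b=128/87 c=35/87 d=-146/783
  seg 2: a=0 b=-100/87 c=-37/29 d=37/87
S(13/2) = -195/232

Δ: Δ0=2/3, Δ1=1, Δ2=-2
row 1: diag=12, rhs=2; c'=1/4, d'=1/6
row 2: denom=8−3·1/4=29/4; d'=(-18−3·1/6)/(29/4)=-74/29
back: M2=-74/29
back: M1=1/6−1/4·-74/29=70/87
M: M0=0, M1=70/87, M2=-74/29, M3=0
seg 0: a=-5, c=M0/2=0, d=(M1−M0)/(6·3)=35/783, b=Δ0−h0·(2M0+M1)/6=23/87
seg 1: a=-3, c=M1/2=35/87, d=(M2−M1)/(6·3)=-146/783, b=Δ1−h1·(2M1+M2)/6=128/87
seg 2: a=0, c=M2/2=-37/29, d=(M3−M2)/(6·1)=37/87, b=Δ2−h2·(2M2+M3)/6=-100/87
t_q=13/2 → seg 2, τ=1/2; S=0+-100/87·τ+-37/29·τ²+37/87·τ³=-195/232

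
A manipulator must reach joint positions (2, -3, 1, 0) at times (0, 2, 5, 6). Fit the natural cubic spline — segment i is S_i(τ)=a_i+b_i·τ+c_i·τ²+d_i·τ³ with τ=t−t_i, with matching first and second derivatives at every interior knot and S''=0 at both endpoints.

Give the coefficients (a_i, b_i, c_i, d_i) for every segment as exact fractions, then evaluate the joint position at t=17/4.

Δ: Δ0=-5/2, Δ1=4/3, Δ2=-1
row 1: diag=10, rhs=23; c'=3/10, d'=23/10
row 2: denom=8−3·3/10=71/10; d'=(-14−3·23/10)/(71/10)=-209/71
back: M2=-209/71
back: M1=23/10−3/10·-209/71=226/71
M: M0=0, M1=226/71, M2=-209/71, M3=0
seg 0: a=2, c=M0/2=0, d=(M1−M0)/(6·2)=113/426, b=Δ0−h0·(2M0+M1)/6=-1517/426
seg 1: a=-3, c=M1/2=113/71, d=(M2−M1)/(6·3)=-145/426, b=Δ1−h1·(2M1+M2)/6=-161/426
seg 2: a=1, c=M2/2=-209/142, d=(M3−M2)/(6·1)=209/426, b=Δ2−h2·(2M2+M3)/6=-4/213
t_q=17/4 → seg 1, τ=9/4; S=-3+-161/426·τ+113/71·τ²+-145/426·τ³=2997/9088

  seg 0: a=2 b=-1517/426 c=0 d=113/426
  seg 1: a=-3 b=-161/426 c=113/71 d=-145/426
  seg 2: a=1 b=-4/213 c=-209/142 d=209/426
S(17/4) = 2997/9088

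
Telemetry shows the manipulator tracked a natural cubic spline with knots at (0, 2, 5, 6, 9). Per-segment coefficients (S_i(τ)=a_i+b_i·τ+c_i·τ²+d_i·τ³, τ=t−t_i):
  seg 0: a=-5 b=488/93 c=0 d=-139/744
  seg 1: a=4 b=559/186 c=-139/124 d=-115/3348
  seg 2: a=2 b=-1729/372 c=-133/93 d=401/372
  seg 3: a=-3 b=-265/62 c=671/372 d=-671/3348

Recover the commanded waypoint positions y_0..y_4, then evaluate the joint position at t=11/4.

y_0 = S_0(0) = a_0 = -5
y_1 = S_1(0) = a_1 = 4
y_2 = S_2(0) = a_2 = 2
y_3 = S_3(0) = a_3 = -3
y_4 = S_3(3) = -5
t_q=11/4 is in segment 1 (τ=3/4); S_1(τ)=44513/7936

y_0=-5 y_1=4 y_2=2 y_3=-3 y_4=-5
S(11/4) = 44513/7936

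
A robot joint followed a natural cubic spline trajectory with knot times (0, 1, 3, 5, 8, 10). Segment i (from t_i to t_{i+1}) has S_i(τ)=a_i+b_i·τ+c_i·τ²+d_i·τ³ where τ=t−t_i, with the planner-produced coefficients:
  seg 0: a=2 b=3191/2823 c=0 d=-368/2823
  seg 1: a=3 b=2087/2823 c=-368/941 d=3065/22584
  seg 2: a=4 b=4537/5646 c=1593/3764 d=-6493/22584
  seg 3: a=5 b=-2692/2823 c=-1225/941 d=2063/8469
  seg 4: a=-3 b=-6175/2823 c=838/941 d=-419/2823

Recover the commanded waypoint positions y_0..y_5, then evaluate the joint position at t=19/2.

y_0 = S_0(0) = a_0 = 2
y_1 = S_1(0) = a_1 = 3
y_2 = S_2(0) = a_2 = 4
y_3 = S_3(0) = a_3 = 5
y_4 = S_4(0) = a_4 = -3
y_5 = S_4(2) = -5
t_q=19/2 is in segment 4 (τ=3/2); S_4(τ)=-35971/7528

y_0=2 y_1=3 y_2=4 y_3=5 y_4=-3 y_5=-5
S(19/2) = -35971/7528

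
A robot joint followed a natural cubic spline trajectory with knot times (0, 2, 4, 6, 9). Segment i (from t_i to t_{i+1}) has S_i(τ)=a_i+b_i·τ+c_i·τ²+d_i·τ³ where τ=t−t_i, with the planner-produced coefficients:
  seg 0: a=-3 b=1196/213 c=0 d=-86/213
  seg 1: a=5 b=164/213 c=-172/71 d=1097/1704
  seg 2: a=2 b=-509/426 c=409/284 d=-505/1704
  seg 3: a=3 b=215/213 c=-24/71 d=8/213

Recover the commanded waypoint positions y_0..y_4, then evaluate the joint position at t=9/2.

y_0=-3 y_1=5 y_2=2 y_3=3 y_4=4
S(9/2) = 7841/4544

y_0 = S_0(0) = a_0 = -3
y_1 = S_1(0) = a_1 = 5
y_2 = S_2(0) = a_2 = 2
y_3 = S_3(0) = a_3 = 3
y_4 = S_3(3) = 4
t_q=9/2 is in segment 2 (τ=1/2); S_2(τ)=7841/4544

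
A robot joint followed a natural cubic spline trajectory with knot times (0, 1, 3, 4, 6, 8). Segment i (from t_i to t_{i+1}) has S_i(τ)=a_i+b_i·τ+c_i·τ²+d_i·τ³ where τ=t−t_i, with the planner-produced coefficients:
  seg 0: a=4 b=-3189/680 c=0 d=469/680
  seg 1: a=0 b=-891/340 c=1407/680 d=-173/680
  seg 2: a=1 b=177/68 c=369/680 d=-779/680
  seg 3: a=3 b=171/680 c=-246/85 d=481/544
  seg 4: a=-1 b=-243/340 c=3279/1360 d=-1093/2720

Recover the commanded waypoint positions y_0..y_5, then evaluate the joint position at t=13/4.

y_0 = S_0(0) = a_0 = 4
y_1 = S_1(0) = a_1 = 0
y_2 = S_2(0) = a_2 = 1
y_3 = S_3(0) = a_3 = 3
y_4 = S_4(0) = a_4 = -1
y_5 = S_4(2) = 4
t_q=13/4 is in segment 2 (τ=1/4); S_2(τ)=72537/43520

y_0=4 y_1=0 y_2=1 y_3=3 y_4=-1 y_5=4
S(13/4) = 72537/43520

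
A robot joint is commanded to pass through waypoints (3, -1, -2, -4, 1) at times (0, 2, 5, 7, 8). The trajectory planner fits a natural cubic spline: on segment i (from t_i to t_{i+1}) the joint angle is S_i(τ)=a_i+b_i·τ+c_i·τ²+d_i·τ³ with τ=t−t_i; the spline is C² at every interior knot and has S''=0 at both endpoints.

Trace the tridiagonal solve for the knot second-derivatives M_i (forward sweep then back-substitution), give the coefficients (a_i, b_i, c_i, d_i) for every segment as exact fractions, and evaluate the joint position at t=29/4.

  seg 0: a=3 b=-1942/759 c=0 d=106/759
  seg 1: a=-1 b=-670/759 c=212/253 d=-497/2277
  seg 2: a=-2 b=-1327/759 c=-285/253 d=1139/1518
  seg 3: a=-4 b=2087/759 c=854/253 d=-854/759
S(29/4) = -25253/8096

Δ: Δ0=-2, Δ1=-1/3, Δ2=-1, Δ3=5
row 1: diag=10, rhs=10; c'=3/10, d'=1
row 2: denom=10−3·3/10=91/10; d'=(-4−3·1)/(91/10)=-10/13
row 3: denom=6−2·20/91=506/91; d'=(36−2·-10/13)/(506/91)=1708/253
back: M3=1708/253
back: M2=-10/13−20/91·1708/253=-570/253
back: M1=1−3/10·-570/253=424/253
M: M0=0, M1=424/253, M2=-570/253, M3=1708/253, M4=0
seg 0: a=3, c=M0/2=0, d=(M1−M0)/(6·2)=106/759, b=Δ0−h0·(2M0+M1)/6=-1942/759
seg 1: a=-1, c=M1/2=212/253, d=(M2−M1)/(6·3)=-497/2277, b=Δ1−h1·(2M1+M2)/6=-670/759
seg 2: a=-2, c=M2/2=-285/253, d=(M3−M2)/(6·2)=1139/1518, b=Δ2−h2·(2M2+M3)/6=-1327/759
seg 3: a=-4, c=M3/2=854/253, d=(M4−M3)/(6·1)=-854/759, b=Δ3−h3·(2M3+M4)/6=2087/759
t_q=29/4 → seg 3, τ=1/4; S=-4+2087/759·τ+854/253·τ²+-854/759·τ³=-25253/8096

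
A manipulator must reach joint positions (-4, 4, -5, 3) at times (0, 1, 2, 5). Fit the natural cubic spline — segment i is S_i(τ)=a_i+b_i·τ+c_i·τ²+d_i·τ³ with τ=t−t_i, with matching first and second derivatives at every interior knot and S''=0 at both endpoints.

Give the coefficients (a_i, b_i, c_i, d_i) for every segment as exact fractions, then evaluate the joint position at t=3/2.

  seg 0: a=-4 b=1187/93 c=0 d=-443/93
  seg 1: a=4 b=-142/93 c=-443/31 d=634/93
  seg 2: a=-5 b=-898/93 c=191/31 d=-191/279
S(3/2) = 16/31

Δ: Δ0=8, Δ1=-9, Δ2=8/3
row 1: diag=4, rhs=-102; c'=1/4, d'=-51/2
row 2: denom=8−1·1/4=31/4; d'=(70−1·-51/2)/(31/4)=382/31
back: M2=382/31
back: M1=-51/2−1/4·382/31=-886/31
M: M0=0, M1=-886/31, M2=382/31, M3=0
seg 0: a=-4, c=M0/2=0, d=(M1−M0)/(6·1)=-443/93, b=Δ0−h0·(2M0+M1)/6=1187/93
seg 1: a=4, c=M1/2=-443/31, d=(M2−M1)/(6·1)=634/93, b=Δ1−h1·(2M1+M2)/6=-142/93
seg 2: a=-5, c=M2/2=191/31, d=(M3−M2)/(6·3)=-191/279, b=Δ2−h2·(2M2+M3)/6=-898/93
t_q=3/2 → seg 1, τ=1/2; S=4+-142/93·τ+-443/31·τ²+634/93·τ³=16/31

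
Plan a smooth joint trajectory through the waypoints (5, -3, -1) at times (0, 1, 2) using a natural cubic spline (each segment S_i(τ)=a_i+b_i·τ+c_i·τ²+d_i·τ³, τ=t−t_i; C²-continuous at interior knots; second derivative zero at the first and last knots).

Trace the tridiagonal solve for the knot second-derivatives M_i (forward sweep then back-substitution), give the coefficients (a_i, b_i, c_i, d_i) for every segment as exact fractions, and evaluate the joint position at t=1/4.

Δ: Δ0=-8, Δ1=2
row 1: diag=4, rhs=60; c'=1/4, d'=15
back: M1=15
M: M0=0, M1=15, M2=0
seg 0: a=5, c=M0/2=0, d=(M1−M0)/(6·1)=5/2, b=Δ0−h0·(2M0+M1)/6=-21/2
seg 1: a=-3, c=M1/2=15/2, d=(M2−M1)/(6·1)=-5/2, b=Δ1−h1·(2M1+M2)/6=-3
t_q=1/4 → seg 0, τ=1/4; S=5+-21/2·τ+0·τ²+5/2·τ³=309/128

  seg 0: a=5 b=-21/2 c=0 d=5/2
  seg 1: a=-3 b=-3 c=15/2 d=-5/2
S(1/4) = 309/128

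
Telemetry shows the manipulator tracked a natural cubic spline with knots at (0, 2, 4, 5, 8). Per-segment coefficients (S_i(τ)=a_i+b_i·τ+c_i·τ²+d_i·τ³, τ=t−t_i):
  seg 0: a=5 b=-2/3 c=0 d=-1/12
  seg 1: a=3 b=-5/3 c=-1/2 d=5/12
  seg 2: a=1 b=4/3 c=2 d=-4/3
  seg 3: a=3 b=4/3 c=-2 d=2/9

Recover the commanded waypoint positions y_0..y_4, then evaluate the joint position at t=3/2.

y_0 = S_0(0) = a_0 = 5
y_1 = S_1(0) = a_1 = 3
y_2 = S_2(0) = a_2 = 1
y_3 = S_3(0) = a_3 = 3
y_4 = S_3(3) = -5
t_q=3/2 is in segment 0 (τ=3/2); S_0(τ)=119/32

y_0=5 y_1=3 y_2=1 y_3=3 y_4=-5
S(3/2) = 119/32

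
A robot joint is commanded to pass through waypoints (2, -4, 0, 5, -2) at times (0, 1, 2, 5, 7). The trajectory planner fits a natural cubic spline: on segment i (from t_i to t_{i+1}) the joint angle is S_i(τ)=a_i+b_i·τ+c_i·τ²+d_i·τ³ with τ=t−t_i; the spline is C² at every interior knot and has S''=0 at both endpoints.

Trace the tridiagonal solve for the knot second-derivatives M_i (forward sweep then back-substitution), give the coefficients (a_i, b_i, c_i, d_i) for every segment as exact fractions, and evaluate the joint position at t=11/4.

  seg 0: a=2 b=-14171/1644 c=0 d=4307/1644
  seg 1: a=-4 b=-625/822 c=4307/548 d=-5095/1644
  seg 2: a=0 b=9307/1644 c=-197/137 d=175/4932
  seg 3: a=5 b=-1651/822 c=-613/548 d=613/3288
S(11/4) = 121069/35072

Δ: Δ0=-6, Δ1=4, Δ2=5/3, Δ3=-7/2
row 1: diag=4, rhs=60; c'=1/4, d'=15
row 2: denom=8−1·1/4=31/4; d'=(-14−1·15)/(31/4)=-116/31
row 3: denom=10−3·12/31=274/31; d'=(-31−3·-116/31)/(274/31)=-613/274
back: M3=-613/274
back: M2=-116/31−12/31·-613/274=-394/137
back: M1=15−1/4·-394/137=4307/274
M: M0=0, M1=4307/274, M2=-394/137, M3=-613/274, M4=0
seg 0: a=2, c=M0/2=0, d=(M1−M0)/(6·1)=4307/1644, b=Δ0−h0·(2M0+M1)/6=-14171/1644
seg 1: a=-4, c=M1/2=4307/548, d=(M2−M1)/(6·1)=-5095/1644, b=Δ1−h1·(2M1+M2)/6=-625/822
seg 2: a=0, c=M2/2=-197/137, d=(M3−M2)/(6·3)=175/4932, b=Δ2−h2·(2M2+M3)/6=9307/1644
seg 3: a=5, c=M3/2=-613/548, d=(M4−M3)/(6·2)=613/3288, b=Δ3−h3·(2M3+M4)/6=-1651/822
t_q=11/4 → seg 2, τ=3/4; S=0+9307/1644·τ+-197/137·τ²+175/4932·τ³=121069/35072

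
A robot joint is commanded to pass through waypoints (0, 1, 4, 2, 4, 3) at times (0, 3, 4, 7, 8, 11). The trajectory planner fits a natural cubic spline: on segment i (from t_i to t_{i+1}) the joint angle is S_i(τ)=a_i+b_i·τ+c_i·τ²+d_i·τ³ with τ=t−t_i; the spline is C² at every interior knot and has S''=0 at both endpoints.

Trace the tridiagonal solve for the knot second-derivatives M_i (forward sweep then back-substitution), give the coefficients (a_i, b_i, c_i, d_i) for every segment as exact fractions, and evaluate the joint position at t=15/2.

Δ: Δ0=1/3, Δ1=3, Δ2=-2/3, Δ3=2, Δ4=-1/3
row 1: diag=8, rhs=16; c'=1/8, d'=2
row 2: denom=8−1·1/8=63/8; d'=(-22−1·2)/(63/8)=-64/21
row 3: denom=8−3·8/21=48/7; d'=(16−3·-64/21)/(48/7)=11/3
row 4: denom=8−1·7/48=377/48; d'=(-14−1·11/3)/(377/48)=-848/377
back: M4=-848/377
back: M3=11/3−7/48·-848/377=1506/377
back: M2=-64/21−8/21·1506/377=-5168/1131
back: M1=2−1/8·-5168/1131=2908/1131
M: M0=0, M1=2908/1131, M2=-5168/1131, M3=1506/377, M4=-848/377, M5=0
seg 0: a=0, c=M0/2=0, d=(M1−M0)/(6·3)=1454/10179, b=Δ0−h0·(2M0+M1)/6=-359/377
seg 1: a=1, c=M1/2=1454/1131, d=(M2−M1)/(6·1)=-1346/1131, b=Δ1−h1·(2M1+M2)/6=1095/377
seg 2: a=4, c=M2/2=-2584/1131, d=(M3−M2)/(6·3)=167/351, b=Δ2−h2·(2M2+M3)/6=2155/1131
seg 3: a=2, c=M3/2=753/377, d=(M4−M3)/(6·1)=-1177/1131, b=Δ3−h3·(2M3+M4)/6=1180/1131
seg 4: a=4, c=M4/2=-424/377, d=(M5−M4)/(6·3)=424/3393, b=Δ4−h4·(2M4+M5)/6=2167/1131
t_q=15/2 → seg 3, τ=1/2; S=2+1180/1131·τ+753/377·τ²+-1177/1131·τ³=8719/3016

  seg 0: a=0 b=-359/377 c=0 d=1454/10179
  seg 1: a=1 b=1095/377 c=1454/1131 d=-1346/1131
  seg 2: a=4 b=2155/1131 c=-2584/1131 d=167/351
  seg 3: a=2 b=1180/1131 c=753/377 d=-1177/1131
  seg 4: a=4 b=2167/1131 c=-424/377 d=424/3393
S(15/2) = 8719/3016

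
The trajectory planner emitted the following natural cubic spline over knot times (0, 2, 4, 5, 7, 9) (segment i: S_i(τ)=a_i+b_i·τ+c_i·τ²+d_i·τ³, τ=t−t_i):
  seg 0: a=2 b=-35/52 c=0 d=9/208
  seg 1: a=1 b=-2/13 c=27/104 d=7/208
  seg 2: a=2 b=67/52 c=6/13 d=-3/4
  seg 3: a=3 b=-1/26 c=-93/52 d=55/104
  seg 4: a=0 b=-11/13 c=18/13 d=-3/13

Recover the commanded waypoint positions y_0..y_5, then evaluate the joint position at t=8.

y_0 = S_0(0) = a_0 = 2
y_1 = S_1(0) = a_1 = 1
y_2 = S_2(0) = a_2 = 2
y_3 = S_3(0) = a_3 = 3
y_4 = S_4(0) = a_4 = 0
y_5 = S_4(2) = 2
t_q=8 is in segment 4 (τ=1); S_4(τ)=4/13

y_0=2 y_1=1 y_2=2 y_3=3 y_4=0 y_5=2
S(8) = 4/13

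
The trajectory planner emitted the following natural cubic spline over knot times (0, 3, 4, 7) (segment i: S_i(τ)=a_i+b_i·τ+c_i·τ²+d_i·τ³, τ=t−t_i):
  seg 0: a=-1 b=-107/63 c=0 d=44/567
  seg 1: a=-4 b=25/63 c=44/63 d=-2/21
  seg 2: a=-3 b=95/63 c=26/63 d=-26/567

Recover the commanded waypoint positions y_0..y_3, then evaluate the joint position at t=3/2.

y_0 = S_0(0) = a_0 = -1
y_1 = S_1(0) = a_1 = -4
y_2 = S_2(0) = a_2 = -3
y_3 = S_2(3) = 4
t_q=3/2 is in segment 0 (τ=3/2); S_0(τ)=-23/7

y_0=-1 y_1=-4 y_2=-3 y_3=4
S(3/2) = -23/7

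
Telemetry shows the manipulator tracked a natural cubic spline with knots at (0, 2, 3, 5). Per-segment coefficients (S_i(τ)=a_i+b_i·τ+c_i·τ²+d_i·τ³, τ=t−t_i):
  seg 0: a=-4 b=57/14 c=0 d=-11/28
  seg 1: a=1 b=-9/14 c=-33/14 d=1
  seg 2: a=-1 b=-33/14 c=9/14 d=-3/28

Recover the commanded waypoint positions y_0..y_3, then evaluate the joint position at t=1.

y_0=-4 y_1=1 y_2=-1 y_3=-4
S(1) = -9/28

y_0 = S_0(0) = a_0 = -4
y_1 = S_1(0) = a_1 = 1
y_2 = S_2(0) = a_2 = -1
y_3 = S_2(2) = -4
t_q=1 is in segment 0 (τ=1); S_0(τ)=-9/28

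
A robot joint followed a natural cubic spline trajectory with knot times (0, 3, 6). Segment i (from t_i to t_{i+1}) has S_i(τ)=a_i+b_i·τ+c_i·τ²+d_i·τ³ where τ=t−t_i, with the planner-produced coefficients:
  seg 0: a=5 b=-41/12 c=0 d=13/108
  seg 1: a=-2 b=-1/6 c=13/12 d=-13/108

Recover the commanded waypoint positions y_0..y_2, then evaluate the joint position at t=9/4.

y_0 = S_0(0) = a_0 = 5
y_1 = S_1(0) = a_1 = -2
y_2 = S_1(3) = 4
t_q=9/4 is in segment 0 (τ=9/4); S_0(τ)=-337/256

y_0=5 y_1=-2 y_2=4
S(9/4) = -337/256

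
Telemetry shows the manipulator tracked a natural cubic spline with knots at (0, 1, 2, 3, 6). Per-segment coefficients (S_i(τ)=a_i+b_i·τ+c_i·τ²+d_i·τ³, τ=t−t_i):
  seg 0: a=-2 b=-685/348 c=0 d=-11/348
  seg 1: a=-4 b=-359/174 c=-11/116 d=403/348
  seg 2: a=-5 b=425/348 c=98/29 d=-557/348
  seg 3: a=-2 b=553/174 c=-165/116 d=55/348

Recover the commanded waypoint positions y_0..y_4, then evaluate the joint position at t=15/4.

y_0 = S_0(0) = a_0 = -2
y_1 = S_1(0) = a_1 = -4
y_2 = S_2(0) = a_2 = -5
y_3 = S_3(0) = a_3 = -2
y_4 = S_3(3) = -1
t_q=15/4 is in segment 3 (τ=3/4); S_3(τ)=-2597/7424

y_0=-2 y_1=-4 y_2=-5 y_3=-2 y_4=-1
S(15/4) = -2597/7424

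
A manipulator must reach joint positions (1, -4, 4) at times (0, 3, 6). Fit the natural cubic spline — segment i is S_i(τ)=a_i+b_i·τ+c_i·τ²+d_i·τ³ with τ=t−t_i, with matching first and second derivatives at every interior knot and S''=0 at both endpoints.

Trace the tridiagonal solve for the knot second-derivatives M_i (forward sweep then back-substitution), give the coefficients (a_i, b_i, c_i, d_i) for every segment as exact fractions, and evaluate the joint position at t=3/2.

Δ: Δ0=-5/3, Δ1=8/3
row 1: diag=12, rhs=26; c'=1/4, d'=13/6
back: M1=13/6
M: M0=0, M1=13/6, M2=0
seg 0: a=1, c=M0/2=0, d=(M1−M0)/(6·3)=13/108, b=Δ0−h0·(2M0+M1)/6=-11/4
seg 1: a=-4, c=M1/2=13/12, d=(M2−M1)/(6·3)=-13/108, b=Δ1−h1·(2M1+M2)/6=1/2
t_q=3/2 → seg 0, τ=3/2; S=1+-11/4·τ+0·τ²+13/108·τ³=-87/32

  seg 0: a=1 b=-11/4 c=0 d=13/108
  seg 1: a=-4 b=1/2 c=13/12 d=-13/108
S(3/2) = -87/32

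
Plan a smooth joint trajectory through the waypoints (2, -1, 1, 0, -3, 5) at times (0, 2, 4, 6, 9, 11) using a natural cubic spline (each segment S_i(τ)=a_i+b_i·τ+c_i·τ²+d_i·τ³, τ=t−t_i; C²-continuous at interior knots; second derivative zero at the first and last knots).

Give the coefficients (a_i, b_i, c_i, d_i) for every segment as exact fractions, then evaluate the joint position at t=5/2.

Δ: Δ0=-3/2, Δ1=1, Δ2=-1/2, Δ3=-1, Δ4=4
row 1: diag=8, rhs=15; c'=1/4, d'=15/8
row 2: denom=8−2·1/4=15/2; d'=(-9−2·15/8)/(15/2)=-17/10
row 3: denom=10−2·4/15=142/15; d'=(-3−2·-17/10)/(142/15)=3/71
row 4: denom=10−3·45/142=1285/142; d'=(30−3·3/71)/(1285/142)=4242/1285
back: M4=4242/1285
back: M3=3/71−45/142·4242/1285=-258/257
back: M2=-17/10−4/15·-258/257=-3681/2570
back: M1=15/8−1/4·-3681/2570=5739/2570
M: M0=0, M1=5739/2570, M2=-3681/2570, M3=-258/257, M4=4242/1285, M5=0
seg 0: a=2, c=M0/2=0, d=(M1−M0)/(6·2)=1913/10280, b=Δ0−h0·(2M0+M1)/6=-2884/1285
seg 1: a=-1, c=M1/2=5739/5140, d=(M2−M1)/(6·2)=-157/514, b=Δ1−h1·(2M1+M2)/6=-29/2570
seg 2: a=1, c=M2/2=-3681/5140, d=(M3−M2)/(6·2)=367/10280, b=Δ2−h2·(2M2+M3)/6=2029/2570
seg 3: a=0, c=M3/2=-129/257, d=(M4−M3)/(6·3)=922/3855, b=Δ3−h3·(2M3+M4)/6=-2116/1285
seg 4: a=-3, c=M4/2=2121/1285, d=(M5−M4)/(6·2)=-707/2570, b=Δ4−h4·(2M4+M5)/6=2312/1285
t_q=5/2 → seg 1, τ=1/2; S=-1+-29/2570·τ+5739/5140·τ²+-157/514·τ³=-7861/10280

  seg 0: a=2 b=-2884/1285 c=0 d=1913/10280
  seg 1: a=-1 b=-29/2570 c=5739/5140 d=-157/514
  seg 2: a=1 b=2029/2570 c=-3681/5140 d=367/10280
  seg 3: a=0 b=-2116/1285 c=-129/257 d=922/3855
  seg 4: a=-3 b=2312/1285 c=2121/1285 d=-707/2570
S(5/2) = -7861/10280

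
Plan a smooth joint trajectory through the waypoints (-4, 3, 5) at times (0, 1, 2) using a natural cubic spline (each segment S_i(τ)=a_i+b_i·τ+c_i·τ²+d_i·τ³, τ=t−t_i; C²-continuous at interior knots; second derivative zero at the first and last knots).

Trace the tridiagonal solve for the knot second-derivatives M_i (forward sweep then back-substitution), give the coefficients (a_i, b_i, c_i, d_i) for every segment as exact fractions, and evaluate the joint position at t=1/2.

  seg 0: a=-4 b=33/4 c=0 d=-5/4
  seg 1: a=3 b=9/2 c=-15/4 d=5/4
S(1/2) = -1/32

Δ: Δ0=7, Δ1=2
row 1: diag=4, rhs=-30; c'=1/4, d'=-15/2
back: M1=-15/2
M: M0=0, M1=-15/2, M2=0
seg 0: a=-4, c=M0/2=0, d=(M1−M0)/(6·1)=-5/4, b=Δ0−h0·(2M0+M1)/6=33/4
seg 1: a=3, c=M1/2=-15/4, d=(M2−M1)/(6·1)=5/4, b=Δ1−h1·(2M1+M2)/6=9/2
t_q=1/2 → seg 0, τ=1/2; S=-4+33/4·τ+0·τ²+-5/4·τ³=-1/32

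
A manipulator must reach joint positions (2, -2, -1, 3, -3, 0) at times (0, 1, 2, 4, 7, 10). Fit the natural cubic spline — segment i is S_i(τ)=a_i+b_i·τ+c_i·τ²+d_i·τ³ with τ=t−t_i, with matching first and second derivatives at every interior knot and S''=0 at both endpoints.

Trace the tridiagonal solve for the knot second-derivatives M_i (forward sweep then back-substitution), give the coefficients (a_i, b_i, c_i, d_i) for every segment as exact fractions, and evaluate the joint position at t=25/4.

  seg 0: a=2 b=-4103/787 c=0 d=955/787
  seg 1: a=-2 b=-1238/787 c=2865/787 d=-840/787
  seg 2: a=-1 b=1972/787 c=345/787 d=-272/787
  seg 3: a=3 b=88/787 c=-1287/787 d=733/2361
  seg 4: a=-3 b=-1037/787 c=912/787 d=-304/2361
S(25/4) = -75093/50368

Δ: Δ0=-4, Δ1=1, Δ2=2, Δ3=-2, Δ4=1
row 1: diag=4, rhs=30; c'=1/4, d'=15/2
row 2: denom=6−1·1/4=23/4; d'=(6−1·15/2)/(23/4)=-6/23
row 3: denom=10−2·8/23=214/23; d'=(-24−2·-6/23)/(214/23)=-270/107
row 4: denom=12−3·69/214=2361/214; d'=(18−3·-270/107)/(2361/214)=1824/787
back: M4=1824/787
back: M3=-270/107−69/214·1824/787=-2574/787
back: M2=-6/23−8/23·-2574/787=690/787
back: M1=15/2−1/4·690/787=5730/787
M: M0=0, M1=5730/787, M2=690/787, M3=-2574/787, M4=1824/787, M5=0
seg 0: a=2, c=M0/2=0, d=(M1−M0)/(6·1)=955/787, b=Δ0−h0·(2M0+M1)/6=-4103/787
seg 1: a=-2, c=M1/2=2865/787, d=(M2−M1)/(6·1)=-840/787, b=Δ1−h1·(2M1+M2)/6=-1238/787
seg 2: a=-1, c=M2/2=345/787, d=(M3−M2)/(6·2)=-272/787, b=Δ2−h2·(2M2+M3)/6=1972/787
seg 3: a=3, c=M3/2=-1287/787, d=(M4−M3)/(6·3)=733/2361, b=Δ3−h3·(2M3+M4)/6=88/787
seg 4: a=-3, c=M4/2=912/787, d=(M5−M4)/(6·3)=-304/2361, b=Δ4−h4·(2M4+M5)/6=-1037/787
t_q=25/4 → seg 3, τ=9/4; S=3+88/787·τ+-1287/787·τ²+733/2361·τ³=-75093/50368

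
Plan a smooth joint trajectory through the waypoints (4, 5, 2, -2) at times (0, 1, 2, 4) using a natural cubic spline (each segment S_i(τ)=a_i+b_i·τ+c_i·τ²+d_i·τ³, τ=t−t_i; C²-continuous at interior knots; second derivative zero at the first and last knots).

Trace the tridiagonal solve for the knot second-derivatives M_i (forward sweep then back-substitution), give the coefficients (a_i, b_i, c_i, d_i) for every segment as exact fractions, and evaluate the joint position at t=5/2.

Δ: Δ0=1, Δ1=-3, Δ2=-2
row 1: diag=4, rhs=-24; c'=1/4, d'=-6
row 2: denom=6−1·1/4=23/4; d'=(6−1·-6)/(23/4)=48/23
back: M2=48/23
back: M1=-6−1/4·48/23=-150/23
M: M0=0, M1=-150/23, M2=48/23, M3=0
seg 0: a=4, c=M0/2=0, d=(M1−M0)/(6·1)=-25/23, b=Δ0−h0·(2M0+M1)/6=48/23
seg 1: a=5, c=M1/2=-75/23, d=(M2−M1)/(6·1)=33/23, b=Δ1−h1·(2M1+M2)/6=-27/23
seg 2: a=2, c=M2/2=24/23, d=(M3−M2)/(6·2)=-4/23, b=Δ2−h2·(2M2+M3)/6=-78/23
t_q=5/2 → seg 2, τ=1/2; S=2+-78/23·τ+24/23·τ²+-4/23·τ³=25/46

  seg 0: a=4 b=48/23 c=0 d=-25/23
  seg 1: a=5 b=-27/23 c=-75/23 d=33/23
  seg 2: a=2 b=-78/23 c=24/23 d=-4/23
S(5/2) = 25/46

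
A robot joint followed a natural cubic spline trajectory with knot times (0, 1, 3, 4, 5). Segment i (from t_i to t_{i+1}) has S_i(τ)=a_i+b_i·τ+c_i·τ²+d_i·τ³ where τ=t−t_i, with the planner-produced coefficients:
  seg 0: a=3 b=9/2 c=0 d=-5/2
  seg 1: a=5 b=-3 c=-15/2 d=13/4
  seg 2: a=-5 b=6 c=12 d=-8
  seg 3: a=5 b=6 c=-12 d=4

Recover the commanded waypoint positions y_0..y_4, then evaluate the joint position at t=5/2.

y_0 = S_0(0) = a_0 = 3
y_1 = S_1(0) = a_1 = 5
y_2 = S_2(0) = a_2 = -5
y_3 = S_3(0) = a_3 = 5
y_4 = S_3(1) = 3
t_q=5/2 is in segment 1 (τ=3/2); S_1(τ)=-173/32

y_0=3 y_1=5 y_2=-5 y_3=5 y_4=3
S(5/2) = -173/32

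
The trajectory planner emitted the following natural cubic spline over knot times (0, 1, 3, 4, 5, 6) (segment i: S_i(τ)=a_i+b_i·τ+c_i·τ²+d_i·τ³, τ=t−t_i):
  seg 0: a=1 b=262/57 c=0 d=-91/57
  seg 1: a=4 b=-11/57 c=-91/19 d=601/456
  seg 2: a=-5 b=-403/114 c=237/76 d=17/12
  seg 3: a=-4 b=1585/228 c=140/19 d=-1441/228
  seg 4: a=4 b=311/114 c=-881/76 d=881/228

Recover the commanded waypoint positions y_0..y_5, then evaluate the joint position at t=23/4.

y_0 = S_0(0) = a_0 = 1
y_1 = S_1(0) = a_1 = 4
y_2 = S_2(0) = a_2 = -5
y_3 = S_3(0) = a_3 = -4
y_4 = S_4(0) = a_4 = 4
y_5 = S_4(1) = -1
t_q=23/4 is in segment 4 (τ=3/4); S_4(τ)=5621/4864

y_0=1 y_1=4 y_2=-5 y_3=-4 y_4=4 y_5=-1
S(23/4) = 5621/4864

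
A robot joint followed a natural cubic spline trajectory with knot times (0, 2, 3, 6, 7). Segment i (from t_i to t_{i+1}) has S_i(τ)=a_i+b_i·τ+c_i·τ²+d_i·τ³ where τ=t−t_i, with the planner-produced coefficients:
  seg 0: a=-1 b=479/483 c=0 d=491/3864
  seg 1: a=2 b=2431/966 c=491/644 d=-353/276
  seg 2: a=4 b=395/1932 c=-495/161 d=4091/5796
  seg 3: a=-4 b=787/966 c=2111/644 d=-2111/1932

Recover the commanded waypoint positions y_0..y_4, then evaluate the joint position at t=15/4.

y_0 = S_0(0) = a_0 = -1
y_1 = S_1(0) = a_1 = 2
y_2 = S_2(0) = a_2 = 4
y_3 = S_3(0) = a_3 = -4
y_4 = S_3(1) = -1
t_q=15/4 is in segment 2 (τ=3/4); S_2(τ)=112177/41216

y_0=-1 y_1=2 y_2=4 y_3=-4 y_4=-1
S(15/4) = 112177/41216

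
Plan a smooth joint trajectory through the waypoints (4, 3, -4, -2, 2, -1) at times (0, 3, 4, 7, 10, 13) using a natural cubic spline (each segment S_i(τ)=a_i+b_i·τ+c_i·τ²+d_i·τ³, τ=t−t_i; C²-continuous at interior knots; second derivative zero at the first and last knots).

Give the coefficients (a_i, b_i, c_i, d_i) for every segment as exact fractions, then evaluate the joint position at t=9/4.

Δ: Δ0=-1/3, Δ1=-7, Δ2=2/3, Δ3=4/3, Δ4=-1
row 1: diag=8, rhs=-40; c'=1/8, d'=-5
row 2: denom=8−1·1/8=63/8; d'=(46−1·-5)/(63/8)=136/21
row 3: denom=12−3·8/21=76/7; d'=(4−3·136/21)/(76/7)=-27/19
row 4: denom=12−3·21/76=849/76; d'=(-14−3·-27/19)/(849/76)=-740/849
back: M4=-740/849
back: M3=-27/19−21/76·-740/849=-334/283
back: M2=136/21−8/21·-334/283=1960/283
back: M1=-5−1/8·1960/283=-1660/283
M: M0=0, M1=-1660/283, M2=1960/283, M3=-334/283, M4=-740/849, M5=0
seg 0: a=4, c=M0/2=0, d=(M1−M0)/(6·3)=-830/2547, b=Δ0−h0·(2M0+M1)/6=2207/849
seg 1: a=3, c=M1/2=-830/283, d=(M2−M1)/(6·1)=1810/849, b=Δ1−h1·(2M1+M2)/6=-5263/849
seg 2: a=-4, c=M2/2=980/283, d=(M3−M2)/(6·3)=-1147/2547, b=Δ2−h2·(2M2+M3)/6=-4813/849
seg 3: a=-2, c=M3/2=-167/283, d=(M4−M3)/(6·3)=131/7641, b=Δ3−h3·(2M3+M4)/6=2504/849
seg 4: a=2, c=M4/2=-370/849, d=(M5−M4)/(6·3)=370/7641, b=Δ4−h4·(2M4+M5)/6=-109/849
t_q=9/4 → seg 0, τ=9/4; S=4+2207/849·τ+0·τ²+-830/2547·τ³=55577/9056

  seg 0: a=4 b=2207/849 c=0 d=-830/2547
  seg 1: a=3 b=-5263/849 c=-830/283 d=1810/849
  seg 2: a=-4 b=-4813/849 c=980/283 d=-1147/2547
  seg 3: a=-2 b=2504/849 c=-167/283 d=131/7641
  seg 4: a=2 b=-109/849 c=-370/849 d=370/7641
S(9/4) = 55577/9056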